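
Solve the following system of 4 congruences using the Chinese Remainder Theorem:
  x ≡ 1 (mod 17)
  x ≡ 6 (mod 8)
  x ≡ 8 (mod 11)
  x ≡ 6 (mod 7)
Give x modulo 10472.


Product of moduli M = 17 · 8 · 11 · 7 = 10472.
Merge one congruence at a time:
  Start: x ≡ 1 (mod 17).
  Combine with x ≡ 6 (mod 8); new modulus lcm = 136.
    Write x = 1 + 17·t and substitute into x ≡ 6 (mod 8): 17·t ≡ 6 − 1 = 5 (mod 8).
    Reduce coefficients mod 8: 1·t ≡ 5 (mod 8).
    So t ≡ 5 (mod 8).
    Then x = 1 + 17·5 = 86, valid modulo lcm(17, 8) = 136: x ≡ 86 (mod 136).
  Combine with x ≡ 8 (mod 11); new modulus lcm = 1496.
    Write x = 86 + 136·t and substitute into x ≡ 8 (mod 11): 136·t ≡ 8 − 86 = -78 (mod 11).
    Reduce coefficients mod 11: 4·t ≡ 10 (mod 11).
    The inverse of 4 mod 11 is 3 (since 4·3 = 12 = 1·11 + 1), so t ≡ 3·10 = 30 ≡ 8 (mod 11).
    Then x = 86 + 136·8 = 1174, valid modulo lcm(136, 11) = 1496: x ≡ 1174 (mod 1496).
  Combine with x ≡ 6 (mod 7); new modulus lcm = 10472.
    Write x = 1174 + 1496·t and substitute into x ≡ 6 (mod 7): 1496·t ≡ 6 − 1174 = -1168 (mod 7).
    Reduce coefficients mod 7: 5·t ≡ 1 (mod 7).
    The inverse of 5 mod 7 is 3 (since 5·3 = 15 = 2·7 + 1), so t ≡ 3·1 = 3 ≡ 3 (mod 7).
    Then x = 1174 + 1496·3 = 5662, valid modulo lcm(1496, 7) = 10472: x ≡ 5662 (mod 10472).
Verify against each original: 5662 mod 17 = 1, 5662 mod 8 = 6, 5662 mod 11 = 8, 5662 mod 7 = 6.

x ≡ 5662 (mod 10472).


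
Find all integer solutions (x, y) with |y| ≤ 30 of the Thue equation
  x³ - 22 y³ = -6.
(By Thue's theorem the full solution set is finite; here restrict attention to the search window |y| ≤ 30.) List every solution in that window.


The equation is x³ - 22y³ = -6. For fixed y, x³ = 22·y³ − 6, so a solution requires the RHS to be a perfect cube.
Strategy: iterate y from -30 to 30, compute RHS = 22·y³ − 6, and check whether it is a (positive or negative) perfect cube.
Check small values of y:
  y = 0: RHS = -6 is not a perfect cube.
  y = 1: RHS = 16 is not a perfect cube.
  y = -1: RHS = -28 is not a perfect cube.
  y = 2: RHS = 170 is not a perfect cube.
  y = -2: RHS = -182 is not a perfect cube.
  y = 3: RHS = 588 is not a perfect cube.
  y = -3: RHS = -600 is not a perfect cube.
Continuing, at y = 5: RHS = 2744 = (14)³ ⇒ x = 14 works.
Searching the remaining y in |y| ≤ 30 finds no further solutions.
Collected solutions: (14, 5).

Solutions (with |y| ≤ 30): (14, 5).


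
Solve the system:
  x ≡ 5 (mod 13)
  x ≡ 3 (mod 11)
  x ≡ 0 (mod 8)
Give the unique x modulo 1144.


Moduli 13, 11, 8 are pairwise coprime; by CRT there is a unique solution modulo M = 13 · 11 · 8 = 1144.
Solve pairwise, accumulating the modulus:
  Start with x ≡ 5 (mod 13).
  Combine with x ≡ 3 (mod 11): since gcd(13, 11) = 1, we get a unique residue mod 143.
    Write x = 5 + 13·t and substitute into x ≡ 3 (mod 11): 13·t ≡ 3 − 5 = -2 (mod 11).
    Reduce coefficients mod 11: 2·t ≡ 9 (mod 11).
    The inverse of 2 mod 11 is 6 (since 2·6 = 12 = 1·11 + 1), so t ≡ 6·9 = 54 ≡ 10 (mod 11).
    Then x = 5 + 13·10 = 135, valid modulo lcm(13, 11) = 143: x ≡ 135 (mod 143).
  Combine with x ≡ 0 (mod 8): since gcd(143, 8) = 1, we get a unique residue mod 1144.
    Write x = 135 + 143·t and substitute into x ≡ 0 (mod 8): 143·t ≡ 0 − 135 = -135 (mod 8).
    Reduce coefficients mod 8: 7·t ≡ 1 (mod 8).
    The inverse of 7 mod 8 is 7 (since 7·7 = 49 = 6·8 + 1), so t ≡ 7·1 = 7 ≡ 7 (mod 8).
    Then x = 135 + 143·7 = 1136, valid modulo lcm(143, 8) = 1144: x ≡ 1136 (mod 1144).
Verify: 1136 mod 13 = 5 ✓, 1136 mod 11 = 3 ✓, 1136 mod 8 = 0 ✓.

x ≡ 1136 (mod 1144).


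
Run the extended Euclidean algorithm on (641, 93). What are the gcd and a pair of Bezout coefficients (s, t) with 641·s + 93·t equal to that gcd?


Euclidean algorithm on (641, 93) — divide until remainder is 0:
  641 = 6 · 93 + 83
  93 = 1 · 83 + 10
  83 = 8 · 10 + 3
  10 = 3 · 3 + 1
  3 = 3 · 1 + 0
gcd(641, 93) = 1.
Track Bezout coefficients alongside the remainders: start with r₀ = 641 = a·1 + b·0 (s = 1, t = 0) and r₁ = 93 = a·0 + b·1 (s = 0, t = 1); each new remainder r_{k+1} = r_{k-1} − q_k·r_k inherits s_{k+1} = s_{k-1} − q_k·s_k, t_{k+1} = t_{k-1} − q_k·t_k, so r_k = a·s_k + b·t_k at every step:
  q = 6: r = 83, s = 1 − 6·0 = 1, t = 0 − 6·1 = -6  (check: 641·1 + 93·(-6) = 83)
  q = 1: r = 10, s = 0 − 1·1 = -1, t = 1 − 1·(-6) = 7  (check: 641·(-1) + 93·7 = 10)
  q = 8: r = 3, s = 1 − 8·(-1) = 9, t = -6 − 8·7 = -62  (check: 641·9 + 93·(-62) = 3)
  q = 3: r = 1, s = -1 − 3·9 = -28, t = 7 − 3·(-62) = 193  (check: 641·(-28) + 93·193 = 1)
The row with r = 1 (the gcd) gives the Bezout coefficients s = -28, t = 193.
Result: 641 · (-28) + 93 · (193) = 1.

gcd(641, 93) = 1; s = -28, t = 193 (check: 641·(-28) + 93·193 = 1).


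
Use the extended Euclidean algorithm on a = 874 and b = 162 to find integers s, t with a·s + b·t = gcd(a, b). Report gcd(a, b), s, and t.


Euclidean algorithm on (874, 162) — divide until remainder is 0:
  874 = 5 · 162 + 64
  162 = 2 · 64 + 34
  64 = 1 · 34 + 30
  34 = 1 · 30 + 4
  30 = 7 · 4 + 2
  4 = 2 · 2 + 0
gcd(874, 162) = 2.
Track Bezout coefficients alongside the remainders: start with r₀ = 874 = a·1 + b·0 (s = 1, t = 0) and r₁ = 162 = a·0 + b·1 (s = 0, t = 1); each new remainder r_{k+1} = r_{k-1} − q_k·r_k inherits s_{k+1} = s_{k-1} − q_k·s_k, t_{k+1} = t_{k-1} − q_k·t_k, so r_k = a·s_k + b·t_k at every step:
  q = 5: r = 64, s = 1 − 5·0 = 1, t = 0 − 5·1 = -5  (check: 874·1 + 162·(-5) = 64)
  q = 2: r = 34, s = 0 − 2·1 = -2, t = 1 − 2·(-5) = 11  (check: 874·(-2) + 162·11 = 34)
  q = 1: r = 30, s = 1 − 1·(-2) = 3, t = -5 − 1·11 = -16  (check: 874·3 + 162·(-16) = 30)
  q = 1: r = 4, s = -2 − 1·3 = -5, t = 11 − 1·(-16) = 27  (check: 874·(-5) + 162·27 = 4)
  q = 7: r = 2, s = 3 − 7·(-5) = 38, t = -16 − 7·27 = -205  (check: 874·38 + 162·(-205) = 2)
The row with r = 2 (the gcd) gives the Bezout coefficients s = 38, t = -205.
Result: 874 · (38) + 162 · (-205) = 2.

gcd(874, 162) = 2; s = 38, t = -205 (check: 874·38 + 162·(-205) = 2).


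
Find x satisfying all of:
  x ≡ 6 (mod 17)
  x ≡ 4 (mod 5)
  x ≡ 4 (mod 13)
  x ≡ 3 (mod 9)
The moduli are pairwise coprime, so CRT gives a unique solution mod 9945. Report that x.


Product of moduli M = 17 · 5 · 13 · 9 = 9945.
Merge one congruence at a time:
  Start: x ≡ 6 (mod 17).
  Combine with x ≡ 4 (mod 5); new modulus lcm = 85.
    Write x = 6 + 17·t and substitute into x ≡ 4 (mod 5): 17·t ≡ 4 − 6 = -2 (mod 5).
    Reduce coefficients mod 5: 2·t ≡ 3 (mod 5).
    The inverse of 2 mod 5 is 3 (since 2·3 = 6 = 1·5 + 1), so t ≡ 3·3 = 9 ≡ 4 (mod 5).
    Then x = 6 + 17·4 = 74, valid modulo lcm(17, 5) = 85: x ≡ 74 (mod 85).
  Combine with x ≡ 4 (mod 13); new modulus lcm = 1105.
    Write x = 74 + 85·t and substitute into x ≡ 4 (mod 13): 85·t ≡ 4 − 74 = -70 (mod 13).
    Reduce coefficients mod 13: 7·t ≡ 8 (mod 13).
    The inverse of 7 mod 13 is 2 (since 7·2 = 14 = 1·13 + 1), so t ≡ 2·8 = 16 ≡ 3 (mod 13).
    Then x = 74 + 85·3 = 329, valid modulo lcm(85, 13) = 1105: x ≡ 329 (mod 1105).
  Combine with x ≡ 3 (mod 9); new modulus lcm = 9945.
    Write x = 329 + 1105·t and substitute into x ≡ 3 (mod 9): 1105·t ≡ 3 − 329 = -326 (mod 9).
    Reduce coefficients mod 9: 7·t ≡ 7 (mod 9).
    The inverse of 7 mod 9 is 4 (since 7·4 = 28 = 3·9 + 1), so t ≡ 4·7 = 28 ≡ 1 (mod 9).
    Then x = 329 + 1105·1 = 1434, valid modulo lcm(1105, 9) = 9945: x ≡ 1434 (mod 9945).
Verify against each original: 1434 mod 17 = 6, 1434 mod 5 = 4, 1434 mod 13 = 4, 1434 mod 9 = 3.

x ≡ 1434 (mod 9945).


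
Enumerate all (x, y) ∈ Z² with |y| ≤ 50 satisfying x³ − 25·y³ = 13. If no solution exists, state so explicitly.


The equation is x³ - 25y³ = 13. For fixed y, x³ = 25·y³ + 13, so a solution requires the RHS to be a perfect cube.
Strategy: iterate y from -50 to 50, compute RHS = 25·y³ + 13, and check whether it is a (positive or negative) perfect cube.
Check small values of y:
  y = 0: RHS = 13 is not a perfect cube.
  y = 1: RHS = 38 is not a perfect cube.
  y = -1: RHS = -12 is not a perfect cube.
  y = 2: RHS = 213 is not a perfect cube.
  y = -2: RHS = -187 is not a perfect cube.
  y = 3: RHS = 688 is not a perfect cube.
  y = -3: RHS = -662 is not a perfect cube.
Continuing the search up to |y| = 50 finds no solutions either.
No (x, y) in the scanned range satisfies the equation.

No integer solutions with |y| ≤ 50.


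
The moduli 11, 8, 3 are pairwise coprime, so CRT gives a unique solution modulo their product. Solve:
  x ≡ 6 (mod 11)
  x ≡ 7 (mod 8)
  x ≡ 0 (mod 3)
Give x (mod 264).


Moduli 11, 8, 3 are pairwise coprime; by CRT there is a unique solution modulo M = 11 · 8 · 3 = 264.
Solve pairwise, accumulating the modulus:
  Start with x ≡ 6 (mod 11).
  Combine with x ≡ 7 (mod 8): since gcd(11, 8) = 1, we get a unique residue mod 88.
    Write x = 6 + 11·t and substitute into x ≡ 7 (mod 8): 11·t ≡ 7 − 6 = 1 (mod 8).
    Reduce coefficients mod 8: 3·t ≡ 1 (mod 8).
    The inverse of 3 mod 8 is 3 (since 3·3 = 9 = 1·8 + 1), so t ≡ 3·1 = 3 ≡ 3 (mod 8).
    Then x = 6 + 11·3 = 39, valid modulo lcm(11, 8) = 88: x ≡ 39 (mod 88).
  Combine with x ≡ 0 (mod 3): since gcd(88, 3) = 1, we get a unique residue mod 264.
    Write x = 39 + 88·t and substitute into x ≡ 0 (mod 3): 88·t ≡ 0 − 39 = -39 (mod 3).
    Reduce coefficients mod 3: 1·t ≡ 0 (mod 3).
    So t ≡ 0 (mod 3).
    Then x = 39 + 88·0 = 39, valid modulo lcm(88, 3) = 264: x ≡ 39 (mod 264).
Verify: 39 mod 11 = 6 ✓, 39 mod 8 = 7 ✓, 39 mod 3 = 0 ✓.

x ≡ 39 (mod 264).


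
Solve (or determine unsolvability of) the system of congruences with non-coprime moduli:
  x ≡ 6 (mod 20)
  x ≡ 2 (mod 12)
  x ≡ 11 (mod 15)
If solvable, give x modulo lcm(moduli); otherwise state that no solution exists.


Moduli 20, 12, 15 are not pairwise coprime, so CRT works modulo lcm(m_i) when all pairwise compatibility conditions hold.
Pairwise compatibility: gcd(m_i, m_j) must divide a_i - a_j for every pair.
Merge one congruence at a time:
  Start: x ≡ 6 (mod 20).
  Combine with x ≡ 2 (mod 12): gcd(20, 12) = 4; 2 - 6 = -4, which IS divisible by 4, so compatible.
    Write x = 6 + 20·t and substitute into x ≡ 2 (mod 12): 20·t ≡ 2 − 6 = -4 (mod 12).
    Divide the congruence (and modulus) by g = 4: 5·t ≡ -1 (mod 3).
    Reduce coefficients mod 3: 2·t ≡ 2 (mod 3).
    The inverse of 2 mod 3 is 2 (since 2·2 = 4 = 1·3 + 1), so t ≡ 2·2 = 4 ≡ 1 (mod 3).
    Then x = 6 + 20·1 = 26, valid modulo lcm(20, 12) = 60: x ≡ 26 (mod 60).
  Combine with x ≡ 11 (mod 15): gcd(60, 15) = 15; 11 - 26 = -15, which IS divisible by 15, so compatible.
    Write x = 26 + 60·t and substitute into x ≡ 11 (mod 15): 60·t ≡ 11 − 26 = -15 (mod 15).
    Divide the congruence (and modulus) by g = 15: 4·t ≡ -1 (mod 1).
    Modulo 1 every t works; take t = 0.
    Then x = 26 + 60·0 = 26, valid modulo lcm(60, 15) = 60: x ≡ 26 (mod 60).
Verify: 26 mod 20 = 6, 26 mod 12 = 2, 26 mod 15 = 11.

x ≡ 26 (mod 60).


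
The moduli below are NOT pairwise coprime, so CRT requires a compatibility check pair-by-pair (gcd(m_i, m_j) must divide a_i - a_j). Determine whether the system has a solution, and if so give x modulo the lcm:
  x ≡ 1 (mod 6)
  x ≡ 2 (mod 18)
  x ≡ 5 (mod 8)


Moduli 6, 18, 8 are not pairwise coprime, so CRT works modulo lcm(m_i) when all pairwise compatibility conditions hold.
Pairwise compatibility: gcd(m_i, m_j) must divide a_i - a_j for every pair.
Merge one congruence at a time:
  Start: x ≡ 1 (mod 6).
  Combine with x ≡ 2 (mod 18): gcd(6, 18) = 6, and 2 - 1 = 1 is NOT divisible by 6.
    ⇒ system is inconsistent (no integer solution).

No solution (the system is inconsistent).


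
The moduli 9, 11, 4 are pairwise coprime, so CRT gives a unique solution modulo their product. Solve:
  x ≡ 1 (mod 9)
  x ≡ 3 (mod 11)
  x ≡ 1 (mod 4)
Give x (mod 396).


Moduli 9, 11, 4 are pairwise coprime; by CRT there is a unique solution modulo M = 9 · 11 · 4 = 396.
Solve pairwise, accumulating the modulus:
  Start with x ≡ 1 (mod 9).
  Combine with x ≡ 3 (mod 11): since gcd(9, 11) = 1, we get a unique residue mod 99.
    Write x = 1 + 9·t and substitute into x ≡ 3 (mod 11): 9·t ≡ 3 − 1 = 2 (mod 11).
    The inverse of 9 mod 11 is 5 (since 9·5 = 45 = 4·11 + 1), so t ≡ 5·2 = 10 ≡ 10 (mod 11).
    Then x = 1 + 9·10 = 91, valid modulo lcm(9, 11) = 99: x ≡ 91 (mod 99).
  Combine with x ≡ 1 (mod 4): since gcd(99, 4) = 1, we get a unique residue mod 396.
    Write x = 91 + 99·t and substitute into x ≡ 1 (mod 4): 99·t ≡ 1 − 91 = -90 (mod 4).
    Reduce coefficients mod 4: 3·t ≡ 2 (mod 4).
    The inverse of 3 mod 4 is 3 (since 3·3 = 9 = 2·4 + 1), so t ≡ 3·2 = 6 ≡ 2 (mod 4).
    Then x = 91 + 99·2 = 289, valid modulo lcm(99, 4) = 396: x ≡ 289 (mod 396).
Verify: 289 mod 9 = 1 ✓, 289 mod 11 = 3 ✓, 289 mod 4 = 1 ✓.

x ≡ 289 (mod 396).


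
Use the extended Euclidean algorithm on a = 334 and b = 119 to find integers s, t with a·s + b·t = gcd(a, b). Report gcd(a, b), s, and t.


Euclidean algorithm on (334, 119) — divide until remainder is 0:
  334 = 2 · 119 + 96
  119 = 1 · 96 + 23
  96 = 4 · 23 + 4
  23 = 5 · 4 + 3
  4 = 1 · 3 + 1
  3 = 3 · 1 + 0
gcd(334, 119) = 1.
Track Bezout coefficients alongside the remainders: start with r₀ = 334 = a·1 + b·0 (s = 1, t = 0) and r₁ = 119 = a·0 + b·1 (s = 0, t = 1); each new remainder r_{k+1} = r_{k-1} − q_k·r_k inherits s_{k+1} = s_{k-1} − q_k·s_k, t_{k+1} = t_{k-1} − q_k·t_k, so r_k = a·s_k + b·t_k at every step:
  q = 2: r = 96, s = 1 − 2·0 = 1, t = 0 − 2·1 = -2  (check: 334·1 + 119·(-2) = 96)
  q = 1: r = 23, s = 0 − 1·1 = -1, t = 1 − 1·(-2) = 3  (check: 334·(-1) + 119·3 = 23)
  q = 4: r = 4, s = 1 − 4·(-1) = 5, t = -2 − 4·3 = -14  (check: 334·5 + 119·(-14) = 4)
  q = 5: r = 3, s = -1 − 5·5 = -26, t = 3 − 5·(-14) = 73  (check: 334·(-26) + 119·73 = 3)
  q = 1: r = 1, s = 5 − 1·(-26) = 31, t = -14 − 1·73 = -87  (check: 334·31 + 119·(-87) = 1)
The row with r = 1 (the gcd) gives the Bezout coefficients s = 31, t = -87.
Result: 334 · (31) + 119 · (-87) = 1.

gcd(334, 119) = 1; s = 31, t = -87 (check: 334·31 + 119·(-87) = 1).


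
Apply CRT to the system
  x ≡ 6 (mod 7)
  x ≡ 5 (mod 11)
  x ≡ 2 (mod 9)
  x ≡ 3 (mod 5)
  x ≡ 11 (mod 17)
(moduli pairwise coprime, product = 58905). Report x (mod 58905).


Product of moduli M = 7 · 11 · 9 · 5 · 17 = 58905.
Merge one congruence at a time:
  Start: x ≡ 6 (mod 7).
  Combine with x ≡ 5 (mod 11); new modulus lcm = 77.
    Write x = 6 + 7·t and substitute into x ≡ 5 (mod 11): 7·t ≡ 5 − 6 = -1 (mod 11).
    Reduce coefficients mod 11: 7·t ≡ 10 (mod 11).
    The inverse of 7 mod 11 is 8 (since 7·8 = 56 = 5·11 + 1), so t ≡ 8·10 = 80 ≡ 3 (mod 11).
    Then x = 6 + 7·3 = 27, valid modulo lcm(7, 11) = 77: x ≡ 27 (mod 77).
  Combine with x ≡ 2 (mod 9); new modulus lcm = 693.
    Write x = 27 + 77·t and substitute into x ≡ 2 (mod 9): 77·t ≡ 2 − 27 = -25 (mod 9).
    Reduce coefficients mod 9: 5·t ≡ 2 (mod 9).
    The inverse of 5 mod 9 is 2 (since 5·2 = 10 = 1·9 + 1), so t ≡ 2·2 = 4 ≡ 4 (mod 9).
    Then x = 27 + 77·4 = 335, valid modulo lcm(77, 9) = 693: x ≡ 335 (mod 693).
  Combine with x ≡ 3 (mod 5); new modulus lcm = 3465.
    Write x = 335 + 693·t and substitute into x ≡ 3 (mod 5): 693·t ≡ 3 − 335 = -332 (mod 5).
    Reduce coefficients mod 5: 3·t ≡ 3 (mod 5).
    The inverse of 3 mod 5 is 2 (since 3·2 = 6 = 1·5 + 1), so t ≡ 2·3 = 6 ≡ 1 (mod 5).
    Then x = 335 + 693·1 = 1028, valid modulo lcm(693, 5) = 3465: x ≡ 1028 (mod 3465).
  Combine with x ≡ 11 (mod 17); new modulus lcm = 58905.
    Write x = 1028 + 3465·t and substitute into x ≡ 11 (mod 17): 3465·t ≡ 11 − 1028 = -1017 (mod 17).
    Reduce coefficients mod 17: 14·t ≡ 3 (mod 17).
    The inverse of 14 mod 17 is 11 (since 14·11 = 154 = 9·17 + 1), so t ≡ 11·3 = 33 ≡ 16 (mod 17).
    Then x = 1028 + 3465·16 = 56468, valid modulo lcm(3465, 17) = 58905: x ≡ 56468 (mod 58905).
Verify against each original: 56468 mod 7 = 6, 56468 mod 11 = 5, 56468 mod 9 = 2, 56468 mod 5 = 3, 56468 mod 17 = 11.

x ≡ 56468 (mod 58905).


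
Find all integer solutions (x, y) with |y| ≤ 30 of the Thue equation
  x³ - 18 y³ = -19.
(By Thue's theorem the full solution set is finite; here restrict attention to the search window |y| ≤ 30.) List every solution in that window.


The equation is x³ - 18y³ = -19. For fixed y, x³ = 18·y³ − 19, so a solution requires the RHS to be a perfect cube.
Strategy: iterate y from -30 to 30, compute RHS = 18·y³ − 19, and check whether it is a (positive or negative) perfect cube.
Check small values of y:
  y = 0: RHS = -19 is not a perfect cube.
  y = 1: RHS = -1 = (-1)³ ⇒ x = -1 works.
  y = -1: RHS = -37 is not a perfect cube.
  y = 2: RHS = 125 = (5)³ ⇒ x = 5 works.
  y = -2: RHS = -163 is not a perfect cube.
  y = 3: RHS = 467 is not a perfect cube.
  y = -3: RHS = -505 is not a perfect cube.
Continuing the search up to |y| = 30 finds no further solutions beyond those listed.
Collected solutions: (-1, 1), (5, 2).

Solutions (with |y| ≤ 30): (-1, 1), (5, 2).


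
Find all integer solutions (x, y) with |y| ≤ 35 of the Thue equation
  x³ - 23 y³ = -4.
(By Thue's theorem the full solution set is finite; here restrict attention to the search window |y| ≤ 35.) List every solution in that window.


The equation is x³ - 23y³ = -4. For fixed y, x³ = 23·y³ − 4, so a solution requires the RHS to be a perfect cube.
Strategy: iterate y from -35 to 35, compute RHS = 23·y³ − 4, and check whether it is a (positive or negative) perfect cube.
Check small values of y:
  y = 0: RHS = -4 is not a perfect cube.
  y = 1: RHS = 19 is not a perfect cube.
  y = -1: RHS = -27 = (-3)³ ⇒ x = -3 works.
  y = 2: RHS = 180 is not a perfect cube.
  y = -2: RHS = -188 is not a perfect cube.
  y = 3: RHS = 617 is not a perfect cube.
  y = -3: RHS = -625 is not a perfect cube.
Continuing the search up to |y| = 35 finds no further solutions beyond those listed.
Collected solutions: (-3, -1).

Solutions (with |y| ≤ 35): (-3, -1).


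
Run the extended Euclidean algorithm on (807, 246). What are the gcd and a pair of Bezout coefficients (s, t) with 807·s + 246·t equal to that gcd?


Euclidean algorithm on (807, 246) — divide until remainder is 0:
  807 = 3 · 246 + 69
  246 = 3 · 69 + 39
  69 = 1 · 39 + 30
  39 = 1 · 30 + 9
  30 = 3 · 9 + 3
  9 = 3 · 3 + 0
gcd(807, 246) = 3.
Track Bezout coefficients alongside the remainders: start with r₀ = 807 = a·1 + b·0 (s = 1, t = 0) and r₁ = 246 = a·0 + b·1 (s = 0, t = 1); each new remainder r_{k+1} = r_{k-1} − q_k·r_k inherits s_{k+1} = s_{k-1} − q_k·s_k, t_{k+1} = t_{k-1} − q_k·t_k, so r_k = a·s_k + b·t_k at every step:
  q = 3: r = 69, s = 1 − 3·0 = 1, t = 0 − 3·1 = -3  (check: 807·1 + 246·(-3) = 69)
  q = 3: r = 39, s = 0 − 3·1 = -3, t = 1 − 3·(-3) = 10  (check: 807·(-3) + 246·10 = 39)
  q = 1: r = 30, s = 1 − 1·(-3) = 4, t = -3 − 1·10 = -13  (check: 807·4 + 246·(-13) = 30)
  q = 1: r = 9, s = -3 − 1·4 = -7, t = 10 − 1·(-13) = 23  (check: 807·(-7) + 246·23 = 9)
  q = 3: r = 3, s = 4 − 3·(-7) = 25, t = -13 − 3·23 = -82  (check: 807·25 + 246·(-82) = 3)
The row with r = 3 (the gcd) gives the Bezout coefficients s = 25, t = -82.
Result: 807 · (25) + 246 · (-82) = 3.

gcd(807, 246) = 3; s = 25, t = -82 (check: 807·25 + 246·(-82) = 3).


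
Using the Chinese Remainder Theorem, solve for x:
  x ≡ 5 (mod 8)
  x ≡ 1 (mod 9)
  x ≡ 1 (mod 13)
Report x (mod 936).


Moduli 8, 9, 13 are pairwise coprime; by CRT there is a unique solution modulo M = 8 · 9 · 13 = 936.
Solve pairwise, accumulating the modulus:
  Start with x ≡ 5 (mod 8).
  Combine with x ≡ 1 (mod 9): since gcd(8, 9) = 1, we get a unique residue mod 72.
    Write x = 5 + 8·t and substitute into x ≡ 1 (mod 9): 8·t ≡ 1 − 5 = -4 (mod 9).
    Reduce coefficients mod 9: 8·t ≡ 5 (mod 9).
    The inverse of 8 mod 9 is 8 (since 8·8 = 64 = 7·9 + 1), so t ≡ 8·5 = 40 ≡ 4 (mod 9).
    Then x = 5 + 8·4 = 37, valid modulo lcm(8, 9) = 72: x ≡ 37 (mod 72).
  Combine with x ≡ 1 (mod 13): since gcd(72, 13) = 1, we get a unique residue mod 936.
    Write x = 37 + 72·t and substitute into x ≡ 1 (mod 13): 72·t ≡ 1 − 37 = -36 (mod 13).
    Reduce coefficients mod 13: 7·t ≡ 3 (mod 13).
    The inverse of 7 mod 13 is 2 (since 7·2 = 14 = 1·13 + 1), so t ≡ 2·3 = 6 ≡ 6 (mod 13).
    Then x = 37 + 72·6 = 469, valid modulo lcm(72, 13) = 936: x ≡ 469 (mod 936).
Verify: 469 mod 8 = 5 ✓, 469 mod 9 = 1 ✓, 469 mod 13 = 1 ✓.

x ≡ 469 (mod 936).


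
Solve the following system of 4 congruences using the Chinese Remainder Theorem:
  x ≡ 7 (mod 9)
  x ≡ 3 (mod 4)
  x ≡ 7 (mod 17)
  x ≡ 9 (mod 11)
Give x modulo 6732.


Product of moduli M = 9 · 4 · 17 · 11 = 6732.
Merge one congruence at a time:
  Start: x ≡ 7 (mod 9).
  Combine with x ≡ 3 (mod 4); new modulus lcm = 36.
    Write x = 7 + 9·t and substitute into x ≡ 3 (mod 4): 9·t ≡ 3 − 7 = -4 (mod 4).
    Reduce coefficients mod 4: 1·t ≡ 0 (mod 4).
    So t ≡ 0 (mod 4).
    Then x = 7 + 9·0 = 7, valid modulo lcm(9, 4) = 36: x ≡ 7 (mod 36).
  Combine with x ≡ 7 (mod 17); new modulus lcm = 612.
    Write x = 7 + 36·t and substitute into x ≡ 7 (mod 17): 36·t ≡ 7 − 7 = 0 (mod 17).
    Reduce coefficients mod 17: 2·t ≡ 0 (mod 17).
    The inverse of 2 mod 17 is 9 (since 2·9 = 18 = 1·17 + 1), so t ≡ 9·0 = 0 ≡ 0 (mod 17).
    Then x = 7 + 36·0 = 7, valid modulo lcm(36, 17) = 612: x ≡ 7 (mod 612).
  Combine with x ≡ 9 (mod 11); new modulus lcm = 6732.
    Write x = 7 + 612·t and substitute into x ≡ 9 (mod 11): 612·t ≡ 9 − 7 = 2 (mod 11).
    Reduce coefficients mod 11: 7·t ≡ 2 (mod 11).
    The inverse of 7 mod 11 is 8 (since 7·8 = 56 = 5·11 + 1), so t ≡ 8·2 = 16 ≡ 5 (mod 11).
    Then x = 7 + 612·5 = 3067, valid modulo lcm(612, 11) = 6732: x ≡ 3067 (mod 6732).
Verify against each original: 3067 mod 9 = 7, 3067 mod 4 = 3, 3067 mod 17 = 7, 3067 mod 11 = 9.

x ≡ 3067 (mod 6732).


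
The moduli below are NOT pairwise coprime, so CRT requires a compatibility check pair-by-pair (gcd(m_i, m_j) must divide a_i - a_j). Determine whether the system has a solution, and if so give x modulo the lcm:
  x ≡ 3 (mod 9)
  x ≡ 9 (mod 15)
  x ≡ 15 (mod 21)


Moduli 9, 15, 21 are not pairwise coprime, so CRT works modulo lcm(m_i) when all pairwise compatibility conditions hold.
Pairwise compatibility: gcd(m_i, m_j) must divide a_i - a_j for every pair.
Merge one congruence at a time:
  Start: x ≡ 3 (mod 9).
  Combine with x ≡ 9 (mod 15): gcd(9, 15) = 3; 9 - 3 = 6, which IS divisible by 3, so compatible.
    Write x = 3 + 9·t and substitute into x ≡ 9 (mod 15): 9·t ≡ 9 − 3 = 6 (mod 15).
    Divide the congruence (and modulus) by g = 3: 3·t ≡ 2 (mod 5).
    The inverse of 3 mod 5 is 2 (since 3·2 = 6 = 1·5 + 1), so t ≡ 2·2 = 4 ≡ 4 (mod 5).
    Then x = 3 + 9·4 = 39, valid modulo lcm(9, 15) = 45: x ≡ 39 (mod 45).
  Combine with x ≡ 15 (mod 21): gcd(45, 21) = 3; 15 - 39 = -24, which IS divisible by 3, so compatible.
    Write x = 39 + 45·t and substitute into x ≡ 15 (mod 21): 45·t ≡ 15 − 39 = -24 (mod 21).
    Divide the congruence (and modulus) by g = 3: 15·t ≡ -8 (mod 7).
    Reduce coefficients mod 7: 1·t ≡ 6 (mod 7).
    So t ≡ 6 (mod 7).
    Then x = 39 + 45·6 = 309, valid modulo lcm(45, 21) = 315: x ≡ 309 (mod 315).
Verify: 309 mod 9 = 3, 309 mod 15 = 9, 309 mod 21 = 15.

x ≡ 309 (mod 315).


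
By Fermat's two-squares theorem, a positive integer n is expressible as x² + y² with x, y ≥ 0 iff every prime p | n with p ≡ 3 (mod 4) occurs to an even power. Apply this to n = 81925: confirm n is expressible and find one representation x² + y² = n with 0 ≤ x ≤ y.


Step 1: Factor n = 81925 = 5^2 · 29 · 113.
Step 2: Check the mod-4 condition on each prime factor: 5 ≡ 1 (mod 4), exponent 2; 29 ≡ 1 (mod 4), exponent 1; 113 ≡ 1 (mod 4), exponent 1.
All primes ≡ 3 (mod 4) appear to even exponent (or don't appear), so by the two-squares theorem n IS expressible as a sum of two squares.
Step 3: Build a representation. Group n = k² · m with k = 5 and m = 29 · 113 = 3277 (a product of primes ≡ 1 (mod 4)); a representation of m scales to one of n via (k·x)² + (k·y)² = k²(x² + y²). Each prime p ≡ 1 (mod 4) is itself a sum of two squares; find a² by testing p − a² for a perfect square:
  29: 29 − 1² = 28, 29 − 2² = 25 = 5² ⇒ 29 = 2² + 5².
  113: 113 − 1² = 112, 113 − 2² = 109, 113 − 3² = 104, 113 − 4² = 97, 113 − 5² = 88, 113 − 6² = 77, 113 − 7² = 64 = 8² ⇒ 113 = 7² + 8².
  Combine using the Brahmagupta–Fibonacci identity (a² + b²)(c² + d²) = (ac − bd)² + (ad + bc)² = (ac + bd)² + (ad − bc)²:
  29 · 113 = 3277: from (2² + 5²)(7² + 8²), take (2·7 − 5·8, 2·8 + 5·7) = (14 − 40, 16 + 35) = (-26, 51); dropping signs (only squares matter) gives (26, 51); check 26² + 51² = 676 + 2601 = 3277 ✓.
  Scale by k = 5: (5·26, 5·51) = (130, 255).
Step 4: Order so x ≤ y and verify: 130² + 255² = 16900 + 65025 = 81925 = n. ✓

n = 81925 = 130² + 255² (one valid representation with x ≤ y).


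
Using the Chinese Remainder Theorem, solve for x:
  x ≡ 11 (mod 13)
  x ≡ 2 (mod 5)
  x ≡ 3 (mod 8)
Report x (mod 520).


Moduli 13, 5, 8 are pairwise coprime; by CRT there is a unique solution modulo M = 13 · 5 · 8 = 520.
Solve pairwise, accumulating the modulus:
  Start with x ≡ 11 (mod 13).
  Combine with x ≡ 2 (mod 5): since gcd(13, 5) = 1, we get a unique residue mod 65.
    Write x = 11 + 13·t and substitute into x ≡ 2 (mod 5): 13·t ≡ 2 − 11 = -9 (mod 5).
    Reduce coefficients mod 5: 3·t ≡ 1 (mod 5).
    The inverse of 3 mod 5 is 2 (since 3·2 = 6 = 1·5 + 1), so t ≡ 2·1 = 2 ≡ 2 (mod 5).
    Then x = 11 + 13·2 = 37, valid modulo lcm(13, 5) = 65: x ≡ 37 (mod 65).
  Combine with x ≡ 3 (mod 8): since gcd(65, 8) = 1, we get a unique residue mod 520.
    Write x = 37 + 65·t and substitute into x ≡ 3 (mod 8): 65·t ≡ 3 − 37 = -34 (mod 8).
    Reduce coefficients mod 8: 1·t ≡ 6 (mod 8).
    So t ≡ 6 (mod 8).
    Then x = 37 + 65·6 = 427, valid modulo lcm(65, 8) = 520: x ≡ 427 (mod 520).
Verify: 427 mod 13 = 11 ✓, 427 mod 5 = 2 ✓, 427 mod 8 = 3 ✓.

x ≡ 427 (mod 520).


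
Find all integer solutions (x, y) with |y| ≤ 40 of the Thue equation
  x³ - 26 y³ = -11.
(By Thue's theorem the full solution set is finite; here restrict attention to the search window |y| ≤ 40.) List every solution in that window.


The equation is x³ - 26y³ = -11. For fixed y, x³ = 26·y³ − 11, so a solution requires the RHS to be a perfect cube.
Strategy: iterate y from -40 to 40, compute RHS = 26·y³ − 11, and check whether it is a (positive or negative) perfect cube.
Check small values of y:
  y = 0: RHS = -11 is not a perfect cube.
  y = 1: RHS = 15 is not a perfect cube.
  y = -1: RHS = -37 is not a perfect cube.
  y = 2: RHS = 197 is not a perfect cube.
  y = -2: RHS = -219 is not a perfect cube.
  y = 3: RHS = 691 is not a perfect cube.
  y = -3: RHS = -713 is not a perfect cube.
Continuing the search up to |y| = 40 finds no solutions either.
No (x, y) in the scanned range satisfies the equation.

No integer solutions with |y| ≤ 40.


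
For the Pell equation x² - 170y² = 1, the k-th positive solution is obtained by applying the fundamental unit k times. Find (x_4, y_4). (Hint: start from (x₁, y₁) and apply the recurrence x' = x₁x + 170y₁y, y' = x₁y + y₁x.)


Step 1: Find the fundamental solution (x₁, y₁) of x² - 170y² = 1.
  Expand √170 as a continued fraction. a₀ = ⌊√170⌋ = 13; iterate m_{k+1} = d_k·a_k − m_k, d_{k+1} = (170 − m_{k+1}²)/d_k, a_{k+1} = ⌊(a₀ + m_{k+1})/d_{k+1}⌋ (starting m₀ = 0, d₀ = 1), with convergents p_k = a_k·p_{k-1} + p_{k-2}, q_k = a_k·q_{k-1} + q_{k-2} (p₋₁ = 1, q₋₁ = 0):
  k = 0: a₀ = 13; p₀/q₀ = 13/1; p₀² − 170·q₀² = 169 − 170 = -1.
  k = 1: m = 13, d = 1, a = ⌊(13 + 13)/1⌋ = 26; p/q = (26·13 + 1)/(26·1 + 0) = 339/26; p² − 170·q² = 114921 − 114920 = 1.
  The first convergent with p² − 170·q² = 1 gives the fundamental solution (x₁, y₁) = (339, 26).
Step 2: Apply the recurrence (x_{n+1}, y_{n+1}) = (x₁x_n + 170y₁y_n, x₁y_n + y₁x_n) repeatedly.
  From (x_1, y_1) = (339, 26): x_2 = 339·339 + 170·26·26 = 229841; y_2 = 339·26 + 26·339 = 17628.
  From (x_2, y_2) = (229841, 17628): x_3 = 339·229841 + 170·26·17628 = 155831859; y_3 = 339·17628 + 26·229841 = 11951758.
  From (x_3, y_3) = (155831859, 11951758): x_4 = 339·155831859 + 170·26·11951758 = 105653770561; y_4 = 339·11951758 + 26·155831859 = 8103274296.
Step 3: Verify x_4² - 170·y_4² = 11162719233756430254721 - 11162719233756430254720 = 1 (should be 1). ✓

(x_1, y_1) = (339, 26); (x_4, y_4) = (105653770561, 8103274296).


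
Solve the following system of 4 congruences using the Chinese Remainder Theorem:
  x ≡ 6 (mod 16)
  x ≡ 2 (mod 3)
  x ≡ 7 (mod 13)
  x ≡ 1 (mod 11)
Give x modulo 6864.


Product of moduli M = 16 · 3 · 13 · 11 = 6864.
Merge one congruence at a time:
  Start: x ≡ 6 (mod 16).
  Combine with x ≡ 2 (mod 3); new modulus lcm = 48.
    Write x = 6 + 16·t and substitute into x ≡ 2 (mod 3): 16·t ≡ 2 − 6 = -4 (mod 3).
    Reduce coefficients mod 3: 1·t ≡ 2 (mod 3).
    So t ≡ 2 (mod 3).
    Then x = 6 + 16·2 = 38, valid modulo lcm(16, 3) = 48: x ≡ 38 (mod 48).
  Combine with x ≡ 7 (mod 13); new modulus lcm = 624.
    Write x = 38 + 48·t and substitute into x ≡ 7 (mod 13): 48·t ≡ 7 − 38 = -31 (mod 13).
    Reduce coefficients mod 13: 9·t ≡ 8 (mod 13).
    The inverse of 9 mod 13 is 3 (since 9·3 = 27 = 2·13 + 1), so t ≡ 3·8 = 24 ≡ 11 (mod 13).
    Then x = 38 + 48·11 = 566, valid modulo lcm(48, 13) = 624: x ≡ 566 (mod 624).
  Combine with x ≡ 1 (mod 11); new modulus lcm = 6864.
    Write x = 566 + 624·t and substitute into x ≡ 1 (mod 11): 624·t ≡ 1 − 566 = -565 (mod 11).
    Reduce coefficients mod 11: 8·t ≡ 7 (mod 11).
    The inverse of 8 mod 11 is 7 (since 8·7 = 56 = 5·11 + 1), so t ≡ 7·7 = 49 ≡ 5 (mod 11).
    Then x = 566 + 624·5 = 3686, valid modulo lcm(624, 11) = 6864: x ≡ 3686 (mod 6864).
Verify against each original: 3686 mod 16 = 6, 3686 mod 3 = 2, 3686 mod 13 = 7, 3686 mod 11 = 1.

x ≡ 3686 (mod 6864).


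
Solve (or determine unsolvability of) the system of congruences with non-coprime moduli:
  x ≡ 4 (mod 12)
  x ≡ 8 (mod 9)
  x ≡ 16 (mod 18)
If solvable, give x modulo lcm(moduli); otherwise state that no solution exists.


Moduli 12, 9, 18 are not pairwise coprime, so CRT works modulo lcm(m_i) when all pairwise compatibility conditions hold.
Pairwise compatibility: gcd(m_i, m_j) must divide a_i - a_j for every pair.
Merge one congruence at a time:
  Start: x ≡ 4 (mod 12).
  Combine with x ≡ 8 (mod 9): gcd(12, 9) = 3, and 8 - 4 = 4 is NOT divisible by 3.
    ⇒ system is inconsistent (no integer solution).

No solution (the system is inconsistent).


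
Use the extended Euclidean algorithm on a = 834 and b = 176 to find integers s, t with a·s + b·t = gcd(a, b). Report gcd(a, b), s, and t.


Euclidean algorithm on (834, 176) — divide until remainder is 0:
  834 = 4 · 176 + 130
  176 = 1 · 130 + 46
  130 = 2 · 46 + 38
  46 = 1 · 38 + 8
  38 = 4 · 8 + 6
  8 = 1 · 6 + 2
  6 = 3 · 2 + 0
gcd(834, 176) = 2.
Track Bezout coefficients alongside the remainders: start with r₀ = 834 = a·1 + b·0 (s = 1, t = 0) and r₁ = 176 = a·0 + b·1 (s = 0, t = 1); each new remainder r_{k+1} = r_{k-1} − q_k·r_k inherits s_{k+1} = s_{k-1} − q_k·s_k, t_{k+1} = t_{k-1} − q_k·t_k, so r_k = a·s_k + b·t_k at every step:
  q = 4: r = 130, s = 1 − 4·0 = 1, t = 0 − 4·1 = -4  (check: 834·1 + 176·(-4) = 130)
  q = 1: r = 46, s = 0 − 1·1 = -1, t = 1 − 1·(-4) = 5  (check: 834·(-1) + 176·5 = 46)
  q = 2: r = 38, s = 1 − 2·(-1) = 3, t = -4 − 2·5 = -14  (check: 834·3 + 176·(-14) = 38)
  q = 1: r = 8, s = -1 − 1·3 = -4, t = 5 − 1·(-14) = 19  (check: 834·(-4) + 176·19 = 8)
  q = 4: r = 6, s = 3 − 4·(-4) = 19, t = -14 − 4·19 = -90  (check: 834·19 + 176·(-90) = 6)
  q = 1: r = 2, s = -4 − 1·19 = -23, t = 19 − 1·(-90) = 109  (check: 834·(-23) + 176·109 = 2)
The row with r = 2 (the gcd) gives the Bezout coefficients s = -23, t = 109.
Result: 834 · (-23) + 176 · (109) = 2.

gcd(834, 176) = 2; s = -23, t = 109 (check: 834·(-23) + 176·109 = 2).


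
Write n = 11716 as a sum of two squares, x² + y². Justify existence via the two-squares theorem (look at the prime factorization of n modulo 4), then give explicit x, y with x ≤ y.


Step 1: Factor n = 11716 = 2^2 · 29 · 101.
Step 2: Check the mod-4 condition on each prime factor: 2 = 2 (special); 29 ≡ 1 (mod 4), exponent 1; 101 ≡ 1 (mod 4), exponent 1.
All primes ≡ 3 (mod 4) appear to even exponent (or don't appear), so by the two-squares theorem n IS expressible as a sum of two squares.
Step 3: Build a representation. Group n = k² · m with k = 2 and m = 29 · 101 = 2929 (a product of primes ≡ 1 (mod 4)); a representation of m scales to one of n via (k·x)² + (k·y)² = k²(x² + y²). Each prime p ≡ 1 (mod 4) is itself a sum of two squares; find a² by testing p − a² for a perfect square:
  29: 29 − 1² = 28, 29 − 2² = 25 = 5² ⇒ 29 = 2² + 5².
  101: 101 − 1² = 100 = 10² ⇒ 101 = 1² + 10².
  Combine using the Brahmagupta–Fibonacci identity (a² + b²)(c² + d²) = (ac − bd)² + (ad + bc)² = (ac + bd)² + (ad − bc)²:
  29 · 101 = 2929: from (2² + 5²)(1² + 10²), take (2·1 − 5·10, 2·10 + 5·1) = (2 − 50, 20 + 5) = (-48, 25); dropping signs (only squares matter) gives (48, 25); check 48² + 25² = 2304 + 625 = 2929 ✓.
  Scale by k = 2: (2·48, 2·25) = (96, 50).
Step 4: Order so x ≤ y and verify: 50² + 96² = 2500 + 9216 = 11716 = n. ✓

n = 11716 = 50² + 96² (one valid representation with x ≤ y).


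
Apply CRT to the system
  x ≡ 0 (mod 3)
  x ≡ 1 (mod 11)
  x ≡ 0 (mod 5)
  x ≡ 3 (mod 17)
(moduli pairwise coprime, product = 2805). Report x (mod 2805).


Product of moduli M = 3 · 11 · 5 · 17 = 2805.
Merge one congruence at a time:
  Start: x ≡ 0 (mod 3).
  Combine with x ≡ 1 (mod 11); new modulus lcm = 33.
    Write x = 0 + 3·t and substitute into x ≡ 1 (mod 11): 3·t ≡ 1 − 0 = 1 (mod 11).
    The inverse of 3 mod 11 is 4 (since 3·4 = 12 = 1·11 + 1), so t ≡ 4·1 = 4 ≡ 4 (mod 11).
    Then x = 0 + 3·4 = 12, valid modulo lcm(3, 11) = 33: x ≡ 12 (mod 33).
  Combine with x ≡ 0 (mod 5); new modulus lcm = 165.
    Write x = 12 + 33·t and substitute into x ≡ 0 (mod 5): 33·t ≡ 0 − 12 = -12 (mod 5).
    Reduce coefficients mod 5: 3·t ≡ 3 (mod 5).
    The inverse of 3 mod 5 is 2 (since 3·2 = 6 = 1·5 + 1), so t ≡ 2·3 = 6 ≡ 1 (mod 5).
    Then x = 12 + 33·1 = 45, valid modulo lcm(33, 5) = 165: x ≡ 45 (mod 165).
  Combine with x ≡ 3 (mod 17); new modulus lcm = 2805.
    Write x = 45 + 165·t and substitute into x ≡ 3 (mod 17): 165·t ≡ 3 − 45 = -42 (mod 17).
    Reduce coefficients mod 17: 12·t ≡ 9 (mod 17).
    The inverse of 12 mod 17 is 10 (since 12·10 = 120 = 7·17 + 1), so t ≡ 10·9 = 90 ≡ 5 (mod 17).
    Then x = 45 + 165·5 = 870, valid modulo lcm(165, 17) = 2805: x ≡ 870 (mod 2805).
Verify against each original: 870 mod 3 = 0, 870 mod 11 = 1, 870 mod 5 = 0, 870 mod 17 = 3.

x ≡ 870 (mod 2805).


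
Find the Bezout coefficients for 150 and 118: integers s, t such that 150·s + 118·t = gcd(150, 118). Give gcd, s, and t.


Euclidean algorithm on (150, 118) — divide until remainder is 0:
  150 = 1 · 118 + 32
  118 = 3 · 32 + 22
  32 = 1 · 22 + 10
  22 = 2 · 10 + 2
  10 = 5 · 2 + 0
gcd(150, 118) = 2.
Track Bezout coefficients alongside the remainders: start with r₀ = 150 = a·1 + b·0 (s = 1, t = 0) and r₁ = 118 = a·0 + b·1 (s = 0, t = 1); each new remainder r_{k+1} = r_{k-1} − q_k·r_k inherits s_{k+1} = s_{k-1} − q_k·s_k, t_{k+1} = t_{k-1} − q_k·t_k, so r_k = a·s_k + b·t_k at every step:
  q = 1: r = 32, s = 1 − 1·0 = 1, t = 0 − 1·1 = -1  (check: 150·1 + 118·(-1) = 32)
  q = 3: r = 22, s = 0 − 3·1 = -3, t = 1 − 3·(-1) = 4  (check: 150·(-3) + 118·4 = 22)
  q = 1: r = 10, s = 1 − 1·(-3) = 4, t = -1 − 1·4 = -5  (check: 150·4 + 118·(-5) = 10)
  q = 2: r = 2, s = -3 − 2·4 = -11, t = 4 − 2·(-5) = 14  (check: 150·(-11) + 118·14 = 2)
The row with r = 2 (the gcd) gives the Bezout coefficients s = -11, t = 14.
Result: 150 · (-11) + 118 · (14) = 2.

gcd(150, 118) = 2; s = -11, t = 14 (check: 150·(-11) + 118·14 = 2).


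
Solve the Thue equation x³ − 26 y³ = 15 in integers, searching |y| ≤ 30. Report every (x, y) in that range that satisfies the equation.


The equation is x³ - 26y³ = 15. For fixed y, x³ = 26·y³ + 15, so a solution requires the RHS to be a perfect cube.
Strategy: iterate y from -30 to 30, compute RHS = 26·y³ + 15, and check whether it is a (positive or negative) perfect cube.
Check small values of y:
  y = 0: RHS = 15 is not a perfect cube.
  y = 1: RHS = 41 is not a perfect cube.
  y = -1: RHS = -11 is not a perfect cube.
  y = 2: RHS = 223 is not a perfect cube.
  y = -2: RHS = -193 is not a perfect cube.
  y = 3: RHS = 717 is not a perfect cube.
  y = -3: RHS = -687 is not a perfect cube.
Continuing the search up to |y| = 30 finds no solutions either.
No (x, y) in the scanned range satisfies the equation.

No integer solutions with |y| ≤ 30.


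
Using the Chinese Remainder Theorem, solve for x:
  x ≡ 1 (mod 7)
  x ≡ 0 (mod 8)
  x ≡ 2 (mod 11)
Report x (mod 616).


Moduli 7, 8, 11 are pairwise coprime; by CRT there is a unique solution modulo M = 7 · 8 · 11 = 616.
Solve pairwise, accumulating the modulus:
  Start with x ≡ 1 (mod 7).
  Combine with x ≡ 0 (mod 8): since gcd(7, 8) = 1, we get a unique residue mod 56.
    Write x = 1 + 7·t and substitute into x ≡ 0 (mod 8): 7·t ≡ 0 − 1 = -1 (mod 8).
    Reduce coefficients mod 8: 7·t ≡ 7 (mod 8).
    The inverse of 7 mod 8 is 7 (since 7·7 = 49 = 6·8 + 1), so t ≡ 7·7 = 49 ≡ 1 (mod 8).
    Then x = 1 + 7·1 = 8, valid modulo lcm(7, 8) = 56: x ≡ 8 (mod 56).
  Combine with x ≡ 2 (mod 11): since gcd(56, 11) = 1, we get a unique residue mod 616.
    Write x = 8 + 56·t and substitute into x ≡ 2 (mod 11): 56·t ≡ 2 − 8 = -6 (mod 11).
    Reduce coefficients mod 11: 1·t ≡ 5 (mod 11).
    So t ≡ 5 (mod 11).
    Then x = 8 + 56·5 = 288, valid modulo lcm(56, 11) = 616: x ≡ 288 (mod 616).
Verify: 288 mod 7 = 1 ✓, 288 mod 8 = 0 ✓, 288 mod 11 = 2 ✓.

x ≡ 288 (mod 616).


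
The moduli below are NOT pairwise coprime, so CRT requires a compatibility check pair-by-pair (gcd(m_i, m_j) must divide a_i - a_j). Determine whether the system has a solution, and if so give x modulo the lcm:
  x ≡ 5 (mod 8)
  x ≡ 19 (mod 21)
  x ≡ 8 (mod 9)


Moduli 8, 21, 9 are not pairwise coprime, so CRT works modulo lcm(m_i) when all pairwise compatibility conditions hold.
Pairwise compatibility: gcd(m_i, m_j) must divide a_i - a_j for every pair.
Merge one congruence at a time:
  Start: x ≡ 5 (mod 8).
  Combine with x ≡ 19 (mod 21): gcd(8, 21) = 1; 19 - 5 = 14, which IS divisible by 1, so compatible.
    Write x = 5 + 8·t and substitute into x ≡ 19 (mod 21): 8·t ≡ 19 − 5 = 14 (mod 21).
    The inverse of 8 mod 21 is 8 (since 8·8 = 64 = 3·21 + 1), so t ≡ 8·14 = 112 ≡ 7 (mod 21).
    Then x = 5 + 8·7 = 61, valid modulo lcm(8, 21) = 168: x ≡ 61 (mod 168).
  Combine with x ≡ 8 (mod 9): gcd(168, 9) = 3, and 8 - 61 = -53 is NOT divisible by 3.
    ⇒ system is inconsistent (no integer solution).

No solution (the system is inconsistent).


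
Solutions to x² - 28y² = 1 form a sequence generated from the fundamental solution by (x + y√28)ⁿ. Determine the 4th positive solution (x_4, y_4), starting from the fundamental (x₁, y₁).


Step 1: Find the fundamental solution (x₁, y₁) of x² - 28y² = 1.
  Expand √28 as a continued fraction. a₀ = ⌊√28⌋ = 5; iterate m_{k+1} = d_k·a_k − m_k, d_{k+1} = (28 − m_{k+1}²)/d_k, a_{k+1} = ⌊(a₀ + m_{k+1})/d_{k+1}⌋ (starting m₀ = 0, d₀ = 1), with convergents p_k = a_k·p_{k-1} + p_{k-2}, q_k = a_k·q_{k-1} + q_{k-2} (p₋₁ = 1, q₋₁ = 0):
  k = 0: a₀ = 5; p₀/q₀ = 5/1; p₀² − 28·q₀² = 25 − 28 = -3.
  k = 1: m = 5, d = 3, a = ⌊(5 + 5)/3⌋ = 3; p/q = (3·5 + 1)/(3·1 + 0) = 16/3; p² − 28·q² = 256 − 252 = 4.
  k = 2: m = 4, d = 4, a = ⌊(5 + 4)/4⌋ = 2; p/q = (2·16 + 5)/(2·3 + 1) = 37/7; p² − 28·q² = 1369 − 1372 = -3.
  k = 3: m = 4, d = 3, a = ⌊(5 + 4)/3⌋ = 3; p/q = (3·37 + 16)/(3·7 + 3) = 127/24; p² − 28·q² = 16129 − 16128 = 1.
  The first convergent with p² − 28·q² = 1 gives the fundamental solution (x₁, y₁) = (127, 24).
Step 2: Apply the recurrence (x_{n+1}, y_{n+1}) = (x₁x_n + 28y₁y_n, x₁y_n + y₁x_n) repeatedly.
  From (x_1, y_1) = (127, 24): x_2 = 127·127 + 28·24·24 = 32257; y_2 = 127·24 + 24·127 = 6096.
  From (x_2, y_2) = (32257, 6096): x_3 = 127·32257 + 28·24·6096 = 8193151; y_3 = 127·6096 + 24·32257 = 1548360.
  From (x_3, y_3) = (8193151, 1548360): x_4 = 127·8193151 + 28·24·1548360 = 2081028097; y_4 = 127·1548360 + 24·8193151 = 393277344.
Step 3: Verify x_4² - 28·y_4² = 4330677940503441409 - 4330677940503441408 = 1 (should be 1). ✓

(x_1, y_1) = (127, 24); (x_4, y_4) = (2081028097, 393277344).
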